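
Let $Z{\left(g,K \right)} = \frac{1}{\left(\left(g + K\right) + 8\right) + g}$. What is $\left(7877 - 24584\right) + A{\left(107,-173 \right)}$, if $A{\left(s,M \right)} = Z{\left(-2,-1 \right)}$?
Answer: $- \frac{50120}{3} \approx -16707.0$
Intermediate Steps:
$Z{\left(g,K \right)} = \frac{1}{8 + K + 2 g}$ ($Z{\left(g,K \right)} = \frac{1}{\left(\left(K + g\right) + 8\right) + g} = \frac{1}{\left(8 + K + g\right) + g} = \frac{1}{8 + K + 2 g}$)
$A{\left(s,M \right)} = \frac{1}{3}$ ($A{\left(s,M \right)} = \frac{1}{8 - 1 + 2 \left(-2\right)} = \frac{1}{8 - 1 - 4} = \frac{1}{3}$)
$\left(7877 - 24584\right) + A{\left(107,-173 \right)} = \left(7877 - 24584\right) + \frac{1}{3} = -16707 + \frac{1}{3} = - \frac{50120}{3}$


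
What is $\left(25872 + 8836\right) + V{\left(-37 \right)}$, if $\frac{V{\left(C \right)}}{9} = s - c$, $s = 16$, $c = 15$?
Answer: $34717$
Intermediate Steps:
$V{\left(C \right)} = 9$ ($V{\left(C \right)} = 9 \left(16 - 15\right) = 9 \cdot 1 = 9$)
$\left(25872 + 8836\right) + V{\left(-37 \right)} = \left(25872 + 8836\right) + 9 = 34708 + 9 = 34717$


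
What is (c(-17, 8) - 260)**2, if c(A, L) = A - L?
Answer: 81225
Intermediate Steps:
(c(-17, 8) - 260)**2 = ((-17 - 1*8) - 260)**2 = ((-17 - 8) - 260)**2 = (-25 - 260)**2 = (-285)**2 = 81225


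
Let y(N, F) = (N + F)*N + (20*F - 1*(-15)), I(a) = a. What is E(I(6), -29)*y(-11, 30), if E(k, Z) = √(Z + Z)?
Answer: 406*I*√58 ≈ 3092.0*I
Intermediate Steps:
E(k, Z) = √2*√Z (E(k, Z) = √(2*Z) = √2*√Z)
y(N, F) = 15 + 20*F + N*(F + N) (y(N, F) = (F + N)*N + (20*F + 15) = N*(F + N) + (15 + 20*F) = 15 + 20*F + N*(F + N))
E(I(6), -29)*y(-11, 30) = (√2*√(-29))*(15 + (-11)² + 20*30 + 30*(-11)) = (√2*(I*√29))*(15 + 121 + 600 - 330) = (I*√58)*406 = 406*I*√58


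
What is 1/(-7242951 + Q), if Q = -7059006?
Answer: -1/14301957 ≈ -6.9920e-8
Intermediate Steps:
1/(-7242951 + Q) = 1/(-7242951 - 7059006) = 1/(-14301957) = -1/14301957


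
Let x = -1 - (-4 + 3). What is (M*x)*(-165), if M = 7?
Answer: 0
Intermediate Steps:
x = 0 (x = -1 - 1*(-1) = -1 + 1 = 0)
(M*x)*(-165) = (7*0)*(-165) = 0*(-165) = 0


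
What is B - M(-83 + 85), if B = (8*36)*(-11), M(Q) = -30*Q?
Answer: -3108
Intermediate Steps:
B = -3168 (B = 288*(-11) = -3168)
B - M(-83 + 85) = -3168 - (-30)*(-83 + 85) = -3168 - (-30)*2 = -3168 - 1*(-60) = -3168 + 60 = -3108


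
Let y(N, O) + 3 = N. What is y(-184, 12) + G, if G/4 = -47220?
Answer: -189067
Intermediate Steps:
G = -188880 (G = 4*(-47220) = -188880)
y(N, O) = -3 + N
y(-184, 12) + G = (-3 - 184) - 188880 = -187 - 188880 = -189067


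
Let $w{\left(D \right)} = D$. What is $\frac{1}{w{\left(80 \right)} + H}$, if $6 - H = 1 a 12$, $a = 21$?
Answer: $- \frac{1}{166} \approx -0.0060241$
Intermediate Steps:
$H = -246$ ($H = 6 - 1 \cdot 21 \cdot 12 = 6 - 21 \cdot 12 = 6 - 252 = -246$)
$\frac{1}{w{\left(80 \right)} + H} = \frac{1}{80 - 246} = \frac{1}{-166} = - \frac{1}{166}$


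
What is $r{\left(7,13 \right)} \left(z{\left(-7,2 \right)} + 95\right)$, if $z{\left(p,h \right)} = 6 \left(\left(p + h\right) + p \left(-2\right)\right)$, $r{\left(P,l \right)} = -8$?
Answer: $-1192$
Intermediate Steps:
$z{\left(p,h \right)} = - 6 p + 6 h$ ($z{\left(p,h \right)} = 6 \left(\left(h + p\right) - 2 p\right) = 6 \left(h - p\right) = - 6 p + 6 h$)
$r{\left(7,13 \right)} \left(z{\left(-7,2 \right)} + 95\right) = - 8 \left(\left(\left(-6\right) \left(-7\right) + 6 \cdot 2\right) + 95\right) = - 8 \left(\left(42 + 12\right) + 95\right) = - 8 \left(54 + 95\right) = \left(-8\right) 149 = -1192$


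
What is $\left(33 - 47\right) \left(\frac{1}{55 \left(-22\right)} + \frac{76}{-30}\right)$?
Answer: $\frac{64393}{1815} \approx 35.478$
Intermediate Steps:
$\left(33 - 47\right) \left(\frac{1}{55 \left(-22\right)} + \frac{76}{-30}\right) = - 14 \left(\frac{1}{55} \left(- \frac{1}{22}\right) + 76 \left(- \frac{1}{30}\right)\right) = - 14 \left(- \frac{1}{1210} - \frac{38}{15}\right) = \left(-14\right) \left(- \frac{9199}{3630}\right) = \frac{64393}{1815}$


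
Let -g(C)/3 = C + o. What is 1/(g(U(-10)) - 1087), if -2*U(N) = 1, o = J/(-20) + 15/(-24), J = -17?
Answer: -40/43447 ≈ -0.00092066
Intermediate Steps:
o = 9/40 (o = -17/(-20) + 15/(-24) = -17*(-1/20) + 15*(-1/24) = 17/20 - 5/8 = 9/40 ≈ 0.22500)
U(N) = -1/2 (U(N) = -1/2*1 = -1/2)
g(C) = -27/40 - 3*C (g(C) = -3*(C + 9/40) = -3*(9/40 + C) = -27/40 - 3*C)
1/(g(U(-10)) - 1087) = 1/((-27/40 - 3*(-1/2)) - 1087) = 1/((-27/40 + 3/2) - 1087) = 1/(33/40 - 1087) = 1/(-43447/40) = -40/43447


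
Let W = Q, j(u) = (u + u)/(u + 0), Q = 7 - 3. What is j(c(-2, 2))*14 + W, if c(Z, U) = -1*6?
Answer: 32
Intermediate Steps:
Q = 4
c(Z, U) = -6
j(u) = 2 (j(u) = (2*u)/u = 2)
W = 4
j(c(-2, 2))*14 + W = 2*14 + 4 = 28 + 4 = 32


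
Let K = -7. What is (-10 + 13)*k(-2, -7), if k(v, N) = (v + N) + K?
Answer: -48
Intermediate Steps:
k(v, N) = -7 + N + v (k(v, N) = (v + N) - 7 = (N + v) - 7 = -7 + N + v)
(-10 + 13)*k(-2, -7) = (-10 + 13)*(-7 - 7 - 2) = 3*(-16) = -48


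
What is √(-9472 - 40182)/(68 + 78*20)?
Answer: I*√49654/1628 ≈ 0.13687*I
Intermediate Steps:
√(-9472 - 40182)/(68 + 78*20) = √(-49654)/(68 + 1560) = (I*√49654)/1628 = (I*√49654)*(1/1628) = I*√49654/1628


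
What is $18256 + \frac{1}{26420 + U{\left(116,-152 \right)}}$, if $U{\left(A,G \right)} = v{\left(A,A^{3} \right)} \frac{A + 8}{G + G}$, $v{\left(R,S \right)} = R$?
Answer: $\frac{9147734755}{501081} \approx 18256.0$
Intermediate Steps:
$U{\left(A,G \right)} = \frac{A \left(8 + A\right)}{2 G}$ ($U{\left(A,G \right)} = A \frac{A + 8}{G + G} = A \frac{8 + A}{2 G} = \frac{A \left(8 + A\right)}{2 G}$)
$18256 + \frac{1}{26420 + U{\left(116,-152 \right)}} = 18256 + \frac{1}{26420 + \frac{1}{2} \cdot 116 \frac{1}{-152} \left(8 + 116\right)} = 18256 + \frac{1}{26420 + \frac{1}{2} \cdot 116 \left(- \frac{1}{152}\right) 124} = 18256 + \frac{1}{26420 - \frac{899}{19}} = 18256 + \frac{1}{\frac{501081}{19}} = 18256 + \frac{19}{501081} = \frac{9147734755}{501081}$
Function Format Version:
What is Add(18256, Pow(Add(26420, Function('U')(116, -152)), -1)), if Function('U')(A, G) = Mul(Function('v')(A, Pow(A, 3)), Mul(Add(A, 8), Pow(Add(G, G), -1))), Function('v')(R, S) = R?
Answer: Rational(9147734755, 501081) ≈ 18256.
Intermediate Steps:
Function('U')(A, G) = Mul(Rational(1, 2), A, Pow(G, -1), Add(8, A)) (Function('U')(A, G) = Mul(A, Mul(Add(A, 8), Pow(Add(G, G), -1))) = Mul(A, Mul(Add(8, A), Pow(Mul(2, G), -1))) = Mul(A, Mul(Add(8, A), Mul(Rational(1, 2), Pow(G, -1)))) = Mul(A, Mul(Rational(1, 2), Pow(G, -1), Add(8, A))) = Mul(Rational(1, 2), A, Pow(G, -1), Add(8, A)))
Add(18256, Pow(Add(26420, Function('U')(116, -152)), -1)) = Add(18256, Pow(Add(26420, Mul(Rational(1, 2), 116, Pow(-152, -1), Add(8, 116))), -1)) = Add(18256, Pow(Add(26420, Mul(Rational(1, 2), 116, Rational(-1, 152), 124)), -1)) = Add(18256, Pow(Add(26420, Rational(-899, 19)), -1)) = Add(18256, Pow(Rational(501081, 19), -1)) = Add(18256, Rational(19, 501081)) = Rational(9147734755, 501081)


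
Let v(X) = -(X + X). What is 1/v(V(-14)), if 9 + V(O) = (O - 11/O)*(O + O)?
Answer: -1/722 ≈ -0.0013850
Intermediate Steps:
V(O) = -9 + 2*O*(O - 11/O) (V(O) = -9 + (O - 11/O)*(O + O) = -9 + (O - 11/O)*(2*O) = -9 + 2*O*(O - 11/O))
v(X) = -2*X
1/v(V(-14)) = 1/(-2*(-31 + 2*(-14)**2)) = 1/(-2*(-31 + 2*196)) = 1/(-2*(-31 + 392)) = 1/(-2*361) = 1/(-722) = -1/722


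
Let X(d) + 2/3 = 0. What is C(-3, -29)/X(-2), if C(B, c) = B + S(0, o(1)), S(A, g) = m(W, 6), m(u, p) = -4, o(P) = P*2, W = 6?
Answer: 21/2 ≈ 10.500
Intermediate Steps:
X(d) = -2/3 (X(d) = -2/3 + 0 = -2/3)
o(P) = 2*P
S(A, g) = -4
C(B, c) = -4 + B (C(B, c) = B - 4 = -4 + B)
C(-3, -29)/X(-2) = (-4 - 3)/(-2/3) = -7*(-3/2) = 21/2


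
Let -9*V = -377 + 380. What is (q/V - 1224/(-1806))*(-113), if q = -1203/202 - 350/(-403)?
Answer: -44131839363/24503206 ≈ -1801.1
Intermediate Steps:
V = -⅓ (V = -(-377 + 380)/9 = -⅑*3 = -⅓ ≈ -0.33333)
q = -414109/81406 (q = -1203*1/202 - 350*(-1/403) = -1203/202 + 350/403 = -414109/81406 ≈ -5.0870)
(q/V - 1224/(-1806))*(-113) = (-414109/(81406*(-⅓)) - 1224/(-1806))*(-113) = (-414109/81406*(-3) - 1224*(-1/1806))*(-113) = (1242327/81406 + 204/301)*(-113) = (390547251/24503206)*(-113) = -44131839363/24503206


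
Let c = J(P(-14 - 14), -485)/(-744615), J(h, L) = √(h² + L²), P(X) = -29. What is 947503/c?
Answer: -705524946345*√236066/236066 ≈ -1.4521e+9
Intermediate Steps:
J(h, L) = √(L² + h²)
c = -√236066/744615 (c = √((-485)² + (-29)²)/(-744615) = √(235225 + 841)*(-1/744615) = √236066*(-1/744615) = -√236066/744615 ≈ -0.00065251)
947503/c = 947503/((-√236066/744615)) = 947503*(-744615*√236066/236066) = -705524946345*√236066/236066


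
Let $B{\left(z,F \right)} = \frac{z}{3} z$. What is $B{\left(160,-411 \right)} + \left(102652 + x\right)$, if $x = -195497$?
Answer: $- \frac{252935}{3} \approx -84312.0$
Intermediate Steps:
$B{\left(z,F \right)} = \frac{z^{2}}{3}$ ($B{\left(z,F \right)} = z \frac{1}{3} z = \frac{z}{3} z = \frac{z^{2}}{3}$)
$B{\left(160,-411 \right)} + \left(102652 + x\right) = \frac{160^{2}}{3} + \left(102652 - 195497\right) = \frac{1}{3} \cdot 25600 - 92845 = \frac{25600}{3} - 92845 = - \frac{252935}{3}$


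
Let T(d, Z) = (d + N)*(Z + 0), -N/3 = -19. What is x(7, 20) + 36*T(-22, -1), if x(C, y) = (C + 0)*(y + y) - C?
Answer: -987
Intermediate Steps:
N = 57 (N = -3*(-19) = 57)
x(C, y) = -C + 2*C*y (x(C, y) = C*(2*y) - C = 2*C*y - C = -C + 2*C*y)
T(d, Z) = Z*(57 + d) (T(d, Z) = (d + 57)*(Z + 0) = (57 + d)*Z = Z*(57 + d))
x(7, 20) + 36*T(-22, -1) = 7*(-1 + 2*20) + 36*(-(57 - 22)) = 7*(-1 + 40) + 36*(-1*35) = 7*39 + 36*(-35) = 273 - 1260 = -987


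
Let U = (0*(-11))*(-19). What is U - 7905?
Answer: -7905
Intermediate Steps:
U = 0 (U = 0*(-19) = 0)
U - 7905 = 0 - 7905 = -7905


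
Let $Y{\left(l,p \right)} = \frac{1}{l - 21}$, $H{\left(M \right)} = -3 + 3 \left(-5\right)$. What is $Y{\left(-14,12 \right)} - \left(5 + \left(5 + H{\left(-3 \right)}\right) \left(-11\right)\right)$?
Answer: $- \frac{5181}{35} \approx -148.03$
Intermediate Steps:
$H{\left(M \right)} = -18$ ($H{\left(M \right)} = -3 - 15 = -18$)
$Y{\left(l,p \right)} = \frac{1}{-21 + l}$
$Y{\left(-14,12 \right)} - \left(5 + \left(5 + H{\left(-3 \right)}\right) \left(-11\right)\right) = \frac{1}{-21 - 14} - \left(5 + \left(5 - 18\right) \left(-11\right)\right) = \frac{1}{-35} - \left(5 - -143\right) = - \frac{1}{35} - \left(5 + 143\right) = - \frac{1}{35} - 148 = - \frac{5181}{35}$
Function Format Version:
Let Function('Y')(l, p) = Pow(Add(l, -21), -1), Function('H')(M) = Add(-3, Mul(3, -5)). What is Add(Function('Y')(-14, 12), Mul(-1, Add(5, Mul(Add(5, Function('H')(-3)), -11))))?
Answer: Rational(-5181, 35) ≈ -148.03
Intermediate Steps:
Function('H')(M) = -18 (Function('H')(M) = Add(-3, -15) = -18)
Function('Y')(l, p) = Pow(Add(-21, l), -1)
Add(Function('Y')(-14, 12), Mul(-1, Add(5, Mul(Add(5, Function('H')(-3)), -11)))) = Add(Pow(Add(-21, -14), -1), Mul(-1, Add(5, Mul(Add(5, -18), -11)))) = Add(Pow(-35, -1), Mul(-1, Add(5, Mul(-13, -11)))) = Add(Rational(-1, 35), Mul(-1, Add(5, 143))) = Add(Rational(-1, 35), Mul(-1, 148)) = Add(Rational(-1, 35), -148) = Rational(-5181, 35)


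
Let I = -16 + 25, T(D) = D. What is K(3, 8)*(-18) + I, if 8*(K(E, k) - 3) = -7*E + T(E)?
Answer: -9/2 ≈ -4.5000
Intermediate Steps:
K(E, k) = 3 - 3*E/4 (K(E, k) = 3 + (-7*E + E)/8 = 3 + (-6*E)/8 = 3 - 3*E/4)
I = 9
K(3, 8)*(-18) + I = (3 - ¾*3)*(-18) + 9 = (3 - 9/4)*(-18) + 9 = (¾)*(-18) + 9 = -27/2 + 9 = -9/2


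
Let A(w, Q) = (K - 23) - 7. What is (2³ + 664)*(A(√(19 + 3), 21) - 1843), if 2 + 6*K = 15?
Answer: -1257200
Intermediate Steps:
K = 13/6 (K = -⅓ + (⅙)*15 = -⅓ + 5/2 = 13/6 ≈ 2.1667)
A(w, Q) = -167/6 (A(w, Q) = (13/6 - 23) - 7 = -125/6 - 7 = -167/6)
(2³ + 664)*(A(√(19 + 3), 21) - 1843) = (2³ + 664)*(-167/6 - 1843) = (8 + 664)*(-11225/6) = 672*(-11225/6) = -1257200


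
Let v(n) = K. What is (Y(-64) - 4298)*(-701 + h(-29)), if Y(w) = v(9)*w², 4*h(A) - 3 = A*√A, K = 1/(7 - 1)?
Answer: 15189823/6 + 157267*I*√29/6 ≈ 2.5316e+6 + 1.4115e+5*I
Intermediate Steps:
K = ⅙ (K = 1/6 = ⅙ ≈ 0.16667)
v(n) = ⅙
h(A) = ¾ + A^(3/2)/4 (h(A) = ¾ + (A*√A)/4 = ¾ + A^(3/2)/4)
Y(w) = w²/6
(Y(-64) - 4298)*(-701 + h(-29)) = ((⅙)*(-64)² - 4298)*(-701 + (¾ + (-29)^(3/2)/4)) = ((⅙)*4096 - 4298)*(-701 + (¾ + (-29*I*√29)/4)) = (2048/3 - 4298)*(-701 + (¾ - 29*I*√29/4)) = -10846*(-2801/4 - 29*I*√29/4)/3 = 15189823/6 + 157267*I*√29/6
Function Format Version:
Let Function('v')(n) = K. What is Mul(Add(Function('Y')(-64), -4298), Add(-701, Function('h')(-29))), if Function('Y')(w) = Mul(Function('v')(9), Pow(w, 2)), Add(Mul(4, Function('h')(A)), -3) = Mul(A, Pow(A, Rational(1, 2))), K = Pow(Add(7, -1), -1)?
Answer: Add(Rational(15189823, 6), Mul(Rational(157267, 6), I, Pow(29, Rational(1, 2)))) ≈ Add(2.5316e+6, Mul(1.4115e+5, I))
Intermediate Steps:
K = Rational(1, 6) (K = Pow(6, -1) = Rational(1, 6) ≈ 0.16667)
Function('v')(n) = Rational(1, 6)
Function('h')(A) = Add(Rational(3, 4), Mul(Rational(1, 4), Pow(A, Rational(3, 2)))) (Function('h')(A) = Add(Rational(3, 4), Mul(Rational(1, 4), Mul(A, Pow(A, Rational(1, 2))))) = Add(Rational(3, 4), Mul(Rational(1, 4), Pow(A, Rational(3, 2)))))
Function('Y')(w) = Mul(Rational(1, 6), Pow(w, 2))
Mul(Add(Function('Y')(-64), -4298), Add(-701, Function('h')(-29))) = Mul(Add(Mul(Rational(1, 6), Pow(-64, 2)), -4298), Add(-701, Add(Rational(3, 4), Mul(Rational(1, 4), Pow(-29, Rational(3, 2)))))) = Mul(Add(Mul(Rational(1, 6), 4096), -4298), Add(-701, Add(Rational(3, 4), Mul(Rational(1, 4), Mul(-29, I, Pow(29, Rational(1, 2))))))) = Mul(Add(Rational(2048, 3), -4298), Add(-701, Add(Rational(3, 4), Mul(Rational(-29, 4), I, Pow(29, Rational(1, 2)))))) = Mul(Rational(-10846, 3), Add(Rational(-2801, 4), Mul(Rational(-29, 4), I, Pow(29, Rational(1, 2))))) = Add(Rational(15189823, 6), Mul(Rational(157267, 6), I, Pow(29, Rational(1, 2))))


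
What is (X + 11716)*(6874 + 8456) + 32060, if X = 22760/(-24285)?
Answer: 290811211740/1619 ≈ 1.7962e+8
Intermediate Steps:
X = -4552/4857 (X = 22760*(-1/24285) = -4552/4857 ≈ -0.93720)
(X + 11716)*(6874 + 8456) + 32060 = (-4552/4857 + 11716)*(6874 + 8456) + 32060 = (56900060/4857)*15330 + 32060 = 290759306600/1619 + 32060 = 290811211740/1619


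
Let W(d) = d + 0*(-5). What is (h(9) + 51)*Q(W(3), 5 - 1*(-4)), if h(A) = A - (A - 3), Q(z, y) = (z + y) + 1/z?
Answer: 666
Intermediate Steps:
W(d) = d (W(d) = d + 0 = d)
Q(z, y) = y + z + 1/z (Q(z, y) = (y + z) + 1/z = y + z + 1/z)
h(A) = 3 (h(A) = A - (-3 + A) = A + (3 - A) = 3)
(h(9) + 51)*Q(W(3), 5 - 1*(-4)) = (3 + 51)*((5 - 1*(-4)) + 3 + 1/3) = 54*((5 + 4) + 3 + 1/3) = 54*(9 + 3 + 1/3) = 54*(37/3) = 666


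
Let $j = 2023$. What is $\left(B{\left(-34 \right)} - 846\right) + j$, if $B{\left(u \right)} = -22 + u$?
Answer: $1121$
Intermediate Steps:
$\left(B{\left(-34 \right)} - 846\right) + j = \left(\left(-22 - 34\right) - 846\right) + 2023 = \left(-56 - 846\right) + 2023 = -902 + 2023 = 1121$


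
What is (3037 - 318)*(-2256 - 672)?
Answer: -7961232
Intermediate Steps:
(3037 - 318)*(-2256 - 672) = 2719*(-2928) = -7961232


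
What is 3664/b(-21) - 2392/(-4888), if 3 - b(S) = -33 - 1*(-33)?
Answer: 172277/141 ≈ 1221.8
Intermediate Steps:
b(S) = 3 (b(S) = 3 - (-33 - 1*(-33)) = 3 - (-33 + 33) = 3 - 1*0 = 3 + 0 = 3)
3664/b(-21) - 2392/(-4888) = 3664/3 - 2392/(-4888) = 3664*(⅓) - 2392*(-1/4888) = 3664/3 + 23/47 = 172277/141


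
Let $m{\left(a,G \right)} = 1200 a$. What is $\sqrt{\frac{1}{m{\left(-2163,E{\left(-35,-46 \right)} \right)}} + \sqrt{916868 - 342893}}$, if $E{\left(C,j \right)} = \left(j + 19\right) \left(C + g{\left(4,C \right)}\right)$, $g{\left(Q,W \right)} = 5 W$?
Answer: $\frac{\sqrt{-721 + 28071414000 \sqrt{2551}}}{43260} \approx 27.525$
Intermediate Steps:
$E{\left(C,j \right)} = 6 C \left(19 + j\right)$ ($E{\left(C,j \right)} = \left(j + 19\right) \left(C + 5 C\right) = \left(19 + j\right) 6 C = 6 C \left(19 + j\right)$)
$\sqrt{\frac{1}{m{\left(-2163,E{\left(-35,-46 \right)} \right)}} + \sqrt{916868 - 342893}} = \sqrt{\frac{1}{1200 \left(-2163\right)} + \sqrt{916868 - 342893}} = \sqrt{\frac{1}{-2595600} + \sqrt{573975}} = \sqrt{- \frac{1}{2595600} + 15 \sqrt{2551}}$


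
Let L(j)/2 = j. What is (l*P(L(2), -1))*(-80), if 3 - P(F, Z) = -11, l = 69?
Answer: -77280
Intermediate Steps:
L(j) = 2*j
P(F, Z) = 14 (P(F, Z) = 3 - 1*(-11) = 3 + 11 = 14)
(l*P(L(2), -1))*(-80) = (69*14)*(-80) = 966*(-80) = -77280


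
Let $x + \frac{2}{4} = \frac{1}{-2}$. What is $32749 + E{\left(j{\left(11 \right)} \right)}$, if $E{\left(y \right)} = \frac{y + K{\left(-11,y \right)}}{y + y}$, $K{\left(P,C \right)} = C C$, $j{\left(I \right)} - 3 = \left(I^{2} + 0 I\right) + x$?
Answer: $32811$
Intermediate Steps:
$x = -1$ ($x = - \frac{1}{2} + \frac{1}{-2} = - \frac{1}{2} - \frac{1}{2} = -1$)
$j{\left(I \right)} = 2 + I^{2}$ ($j{\left(I \right)} = 3 + \left(\left(I^{2} + 0 I\right) - 1\right) = 3 + \left(\left(I^{2} + 0\right) - 1\right) = 3 + \left(I^{2} - 1\right) = 3 + \left(-1 + I^{2}\right) = 2 + I^{2}$)
$K{\left(P,C \right)} = C^{2}$
$E{\left(y \right)} = \frac{y + y^{2}}{2 y}$ ($E{\left(y \right)} = \frac{y + y^{2}}{y + y} = \frac{y + y^{2}}{2 y}$)
$32749 + E{\left(j{\left(11 \right)} \right)} = 32749 + \left(\frac{1}{2} + \frac{2 + 11^{2}}{2}\right) = 32749 + \left(\frac{1}{2} + \frac{2 + 121}{2}\right) = 32749 + \left(\frac{1}{2} + \frac{1}{2} \cdot 123\right) = 32749 + \left(\frac{1}{2} + \frac{123}{2}\right) = 32749 + 62 = 32811$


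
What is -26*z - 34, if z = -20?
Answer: 486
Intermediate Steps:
-26*z - 34 = -26*(-20) - 34 = 520 - 34 = 486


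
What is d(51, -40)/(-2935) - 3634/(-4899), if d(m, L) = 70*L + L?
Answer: 213730/125031 ≈ 1.7094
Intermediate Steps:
d(m, L) = 71*L
d(51, -40)/(-2935) - 3634/(-4899) = (71*(-40))/(-2935) - 3634/(-4899) = -2840*(-1/2935) - 3634*(-1/4899) = 568/587 + 158/213 = 213730/125031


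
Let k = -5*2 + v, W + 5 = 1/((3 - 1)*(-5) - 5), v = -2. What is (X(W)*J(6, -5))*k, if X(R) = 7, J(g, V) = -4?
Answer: 336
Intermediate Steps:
W = -76/15 (W = -5 + 1/((3 - 1)*(-5) - 5) = -5 + 1/(2*(-5) - 5) = -5 + 1/(-10 - 5) = -5 + 1/(-15) = -5 - 1/15 = -76/15 ≈ -5.0667)
k = -12 (k = -5*2 - 2 = -10 - 2 = -12)
(X(W)*J(6, -5))*k = (7*(-4))*(-12) = -28*(-12) = 336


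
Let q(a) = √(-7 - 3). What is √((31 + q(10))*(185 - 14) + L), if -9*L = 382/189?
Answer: √(189348999 + 6108291*I*√10)/189 ≈ 72.901 + 3.7088*I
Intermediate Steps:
L = -382/1701 (L = -382/(9*189) = -⅑*382/189 = -382/1701 ≈ -0.22457)
q(a) = I*√10 (q(a) = √(-10) = I*√10)
√((31 + q(10))*(185 - 14) + L) = √((31 + I*√10)*(185 - 14) - 382/1701) = √((31 + I*√10)*171 - 382/1701) = √((5301 + 171*I*√10) - 382/1701) = √(9016619/1701 + 171*I*√10)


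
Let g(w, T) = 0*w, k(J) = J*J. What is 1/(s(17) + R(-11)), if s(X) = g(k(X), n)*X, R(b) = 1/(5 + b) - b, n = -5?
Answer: 6/65 ≈ 0.092308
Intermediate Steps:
k(J) = J**2
g(w, T) = 0
s(X) = 0 (s(X) = 0*X = 0)
1/(s(17) + R(-11)) = 1/(0 + (1 - 1*(-11)**2 - 5*(-11))/(5 - 11)) = 1/(0 + (1 - 1*121 + 55)/(-6)) = 1/(0 - (1 - 121 + 55)/6) = 1/(0 - 1/6*(-65)) = 1/(0 + 65/6) = 1/(65/6) = 6/65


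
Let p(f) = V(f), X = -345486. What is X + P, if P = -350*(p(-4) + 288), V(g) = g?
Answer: -444886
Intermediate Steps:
p(f) = f
P = -99400 (P = -350*(-4 + 288) = -350*284 = -99400)
X + P = -345486 - 99400 = -444886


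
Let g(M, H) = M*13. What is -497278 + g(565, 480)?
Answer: -489933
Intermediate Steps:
g(M, H) = 13*M
-497278 + g(565, 480) = -497278 + 13*565 = -497278 + 7345 = -489933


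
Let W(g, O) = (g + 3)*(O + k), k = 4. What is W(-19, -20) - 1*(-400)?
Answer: 656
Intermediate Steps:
W(g, O) = (3 + g)*(4 + O) (W(g, O) = (g + 3)*(O + 4) = (3 + g)*(4 + O))
W(-19, -20) - 1*(-400) = (12 + 3*(-20) + 4*(-19) - 20*(-19)) - 1*(-400) = (12 - 60 - 76 + 380) + 400 = 256 + 400 = 656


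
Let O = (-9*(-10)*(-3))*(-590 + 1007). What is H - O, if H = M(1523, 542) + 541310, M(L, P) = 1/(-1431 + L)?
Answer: 60158801/92 ≈ 6.5390e+5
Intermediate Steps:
O = -112590 (O = (90*(-3))*417 = -270*417 = -112590)
H = 49800521/92 (H = 1/(-1431 + 1523) + 541310 = 1/92 + 541310 = 49800521/92 ≈ 5.4131e+5)
H - O = 49800521/92 - 1*(-112590) = 49800521/92 + 112590 = 60158801/92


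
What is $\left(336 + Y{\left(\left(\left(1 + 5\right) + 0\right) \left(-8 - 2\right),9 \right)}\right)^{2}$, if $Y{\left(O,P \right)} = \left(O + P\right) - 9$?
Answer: $76176$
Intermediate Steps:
$Y{\left(O,P \right)} = -9 + O + P$
$\left(336 + Y{\left(\left(\left(1 + 5\right) + 0\right) \left(-8 - 2\right),9 \right)}\right)^{2} = \left(336 + \left(-9 + \left(\left(1 + 5\right) + 0\right) \left(-8 - 2\right) + 9\right)\right)^{2} = \left(336 + \left(-9 + \left(6 + 0\right) \left(-10\right) + 9\right)\right)^{2} = \left(336 + \left(-9 + 6 \left(-10\right) + 9\right)\right)^{2} = \left(336 - 60\right)^{2} = 276^{2} = 76176$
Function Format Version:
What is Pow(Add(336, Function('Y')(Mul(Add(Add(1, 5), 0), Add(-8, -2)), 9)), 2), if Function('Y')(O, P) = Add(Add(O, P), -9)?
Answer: 76176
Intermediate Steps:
Function('Y')(O, P) = Add(-9, O, P)
Pow(Add(336, Function('Y')(Mul(Add(Add(1, 5), 0), Add(-8, -2)), 9)), 2) = Pow(Add(336, Add(-9, Mul(Add(Add(1, 5), 0), Add(-8, -2)), 9)), 2) = Pow(Add(336, Add(-9, Mul(Add(6, 0), -10), 9)), 2) = Pow(Add(336, Add(-9, Mul(6, -10), 9)), 2) = Pow(Add(336, Add(-9, -60, 9)), 2) = Pow(Add(336, -60), 2) = Pow(276, 2) = 76176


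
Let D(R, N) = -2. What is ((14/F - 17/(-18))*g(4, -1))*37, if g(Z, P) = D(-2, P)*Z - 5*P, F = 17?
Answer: -20017/102 ≈ -196.25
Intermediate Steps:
g(Z, P) = -5*P - 2*Z (g(Z, P) = -2*Z - 5*P = -5*P - 2*Z)
((14/F - 17/(-18))*g(4, -1))*37 = ((14/17 - 17/(-18))*(-5*(-1) - 2*4))*37 = ((14*(1/17) - 17*(-1/18))*(5 - 8))*37 = ((14/17 + 17/18)*(-3))*37 = ((541/306)*(-3))*37 = -541/102*37 = -20017/102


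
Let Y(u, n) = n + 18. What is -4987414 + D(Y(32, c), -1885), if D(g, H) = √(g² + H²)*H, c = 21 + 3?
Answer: -4987414 - 32045*√12301 ≈ -8.5415e+6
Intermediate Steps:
c = 24
Y(u, n) = 18 + n
D(g, H) = H*√(H² + g²) (D(g, H) = √(H² + g²)*H = H*√(H² + g²))
-4987414 + D(Y(32, c), -1885) = -4987414 - 1885*√((-1885)² + (18 + 24)²) = -4987414 - 1885*√(3553225 + 42²) = -4987414 - 1885*√(3553225 + 1764) = -4987414 - 32045*√12301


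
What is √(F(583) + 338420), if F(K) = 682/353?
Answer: √42170418526/353 ≈ 581.74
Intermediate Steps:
F(K) = 682/353 (F(K) = 682*(1/353) = 682/353)
√(F(583) + 338420) = √(682/353 + 338420) = √(119462942/353) = √42170418526/353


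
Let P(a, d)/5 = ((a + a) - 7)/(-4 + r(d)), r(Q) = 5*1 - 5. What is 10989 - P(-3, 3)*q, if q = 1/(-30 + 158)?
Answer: 5626303/512 ≈ 10989.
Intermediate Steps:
q = 1/128 ≈ 0.0078125
r(Q) = 0 (r(Q) = 5 - 5 = 0)
P(a, d) = 35/4 - 5*a/2 (P(a, d) = 5*(((a + a) - 7)/(-4 + 0)) = 5*((2*a - 7)/(-4)) = 5*((-7 + 2*a)*(-1/4)) = 5*(7/4 - a/2) = 35/4 - 5*a/2)
10989 - P(-3, 3)*q = 10989 - (35/4 - 5/2*(-3))/128 = 10989 - (35/4 + 15/2)/128 = 10989 - 65/(4*128) = 10989 - 1*65/512 = 10989 - 65/512 = 5626303/512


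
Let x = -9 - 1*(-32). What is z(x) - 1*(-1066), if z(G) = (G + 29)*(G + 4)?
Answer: 2470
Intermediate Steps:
x = 23 (x = -9 + 32 = 23)
z(G) = (4 + G)*(29 + G) (z(G) = (29 + G)*(4 + G) = (4 + G)*(29 + G))
z(x) - 1*(-1066) = (116 + 23² + 33*23) - 1*(-1066) = (116 + 529 + 759) + 1066 = 1404 + 1066 = 2470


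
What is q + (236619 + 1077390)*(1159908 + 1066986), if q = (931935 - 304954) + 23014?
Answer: 2926159408041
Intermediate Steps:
q = 649995 (q = 626981 + 23014 = 649995)
q + (236619 + 1077390)*(1159908 + 1066986) = 649995 + (236619 + 1077390)*(1159908 + 1066986) = 649995 + 1314009*2226894 = 649995 + 2926158758046 = 2926159408041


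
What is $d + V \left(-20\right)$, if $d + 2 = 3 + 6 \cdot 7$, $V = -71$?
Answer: $1463$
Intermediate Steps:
$d = 43$ ($d = -2 + \left(3 + 6 \cdot 7\right) = -2 + \left(3 + 42\right) = -2 + 45 = 43$)
$d + V \left(-20\right) = 43 - -1420 = 43 + 1420 = 1463$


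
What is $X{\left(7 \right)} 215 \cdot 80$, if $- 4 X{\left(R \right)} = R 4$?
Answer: $-120400$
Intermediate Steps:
$X{\left(R \right)} = - R$ ($X{\left(R \right)} = - \frac{R 4}{4} = - \frac{4 R}{4} = - R$)
$X{\left(7 \right)} 215 \cdot 80 = \left(-1\right) 7 \cdot 215 \cdot 80 = \left(-7\right) 215 \cdot 80 = \left(-1505\right) 80 = -120400$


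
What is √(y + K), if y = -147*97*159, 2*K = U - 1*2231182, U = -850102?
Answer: I*√3807823 ≈ 1951.4*I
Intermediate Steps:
K = -1540642 (K = (-850102 - 1*2231182)/2 = (-850102 - 2231182)/2 = (½)*(-3081284) = -1540642)
y = -2267181 (y = -14259*159 = -2267181)
√(y + K) = √(-2267181 - 1540642) = √(-3807823) = I*√3807823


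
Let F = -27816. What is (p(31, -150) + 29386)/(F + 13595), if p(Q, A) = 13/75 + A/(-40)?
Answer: -8816977/4266300 ≈ -2.0667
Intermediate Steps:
p(Q, A) = 13/75 - A/40 (p(Q, A) = 13*(1/75) + A*(-1/40) = 13/75 - A/40)
(p(31, -150) + 29386)/(F + 13595) = ((13/75 - 1/40*(-150)) + 29386)/(-27816 + 13595) = ((13/75 + 15/4) + 29386)/(-14221) = (1177/300 + 29386)*(-1/14221) = (8816977/300)*(-1/14221) = -8816977/4266300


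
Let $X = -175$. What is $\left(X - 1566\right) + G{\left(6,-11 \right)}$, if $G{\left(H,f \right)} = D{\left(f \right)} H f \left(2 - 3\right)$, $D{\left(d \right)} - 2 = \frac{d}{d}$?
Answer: $-1543$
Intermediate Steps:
$D{\left(d \right)} = 3$ ($D{\left(d \right)} = 2 + \frac{d}{d} = 2 + 1 = 3$)
$G{\left(H,f \right)} = - 3 H f$ ($G{\left(H,f \right)} = 3 H f \left(2 - 3\right) = 3 H f \left(-1\right) = - 3 H f$)
$\left(X - 1566\right) + G{\left(6,-11 \right)} = \left(-175 - 1566\right) - 18 \left(-11\right) = -1741 + 198 = -1543$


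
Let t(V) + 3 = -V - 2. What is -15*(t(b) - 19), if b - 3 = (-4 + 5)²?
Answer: 420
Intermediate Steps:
b = 4 (b = 3 + (-4 + 5)² = 3 + 1² = 3 + 1 = 4)
t(V) = -5 - V (t(V) = -3 + (-V - 2) = -3 + (-2 - V) = -5 - V)
-15*(t(b) - 19) = -15*((-5 - 1*4) - 19) = -15*((-5 - 4) - 19) = -15*(-9 - 19) = -15*(-28) = 420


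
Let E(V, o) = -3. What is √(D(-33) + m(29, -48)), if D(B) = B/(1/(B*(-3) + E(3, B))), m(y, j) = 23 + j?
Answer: I*√3193 ≈ 56.507*I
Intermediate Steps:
D(B) = B*(-3 - 3*B) (D(B) = B/(1/(B*(-3) - 3)) = B/(1/(-3*B - 3)) = B/(1/(-3 - 3*B)) = B*(-3 - 3*B))
√(D(-33) + m(29, -48)) = √(-3*(-33)*(1 - 33) + (23 - 48)) = √(-3*(-33)*(-32) - 25) = √(-3168 - 25) = √(-3193) = I*√3193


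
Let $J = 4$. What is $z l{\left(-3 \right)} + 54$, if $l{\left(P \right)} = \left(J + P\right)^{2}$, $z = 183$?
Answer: $237$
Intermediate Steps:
$l{\left(P \right)} = \left(4 + P\right)^{2}$
$z l{\left(-3 \right)} + 54 = 183 \left(4 - 3\right)^{2} + 54 = 183 \cdot 1^{2} + 54 = 183 \cdot 1 + 54 = 183 + 54 = 237$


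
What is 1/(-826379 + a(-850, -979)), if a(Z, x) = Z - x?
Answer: -1/826250 ≈ -1.2103e-6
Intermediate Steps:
1/(-826379 + a(-850, -979)) = 1/(-826379 + (-850 - 1*(-979))) = 1/(-826379 + (-850 + 979)) = 1/(-826379 + 129) = 1/(-826250) = -1/826250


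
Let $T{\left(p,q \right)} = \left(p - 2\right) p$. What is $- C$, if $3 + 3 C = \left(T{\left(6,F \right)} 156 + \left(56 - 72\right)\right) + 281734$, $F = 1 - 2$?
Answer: $-95153$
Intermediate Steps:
$F = -1$ ($F = 1 - 2 = -1$)
$T{\left(p,q \right)} = p \left(-2 + p\right)$ ($T{\left(p,q \right)} = \left(-2 + p\right) p = p \left(-2 + p\right)$)
$C = 95153$ ($C = -1 + \frac{\left(6 \left(-2 + 6\right) 156 + \left(56 - 72\right)\right) + 281734}{3} = -1 + \frac{\left(6 \cdot 4 \cdot 156 - 16\right) + 281734}{3} = -1 + \frac{\left(24 \cdot 156 - 16\right) + 281734}{3} = -1 + \frac{\left(3744 - 16\right) + 281734}{3} = -1 + \frac{3728 + 281734}{3} = -1 + \frac{1}{3} \cdot 285462 = -1 + 95154 = 95153$)
$- C = \left(-1\right) 95153 = -95153$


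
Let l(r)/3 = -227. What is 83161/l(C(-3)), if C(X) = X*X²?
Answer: -83161/681 ≈ -122.12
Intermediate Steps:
C(X) = X³
l(r) = -681 (l(r) = 3*(-227) = -681)
83161/l(C(-3)) = 83161/(-681) = 83161*(-1/681) = -83161/681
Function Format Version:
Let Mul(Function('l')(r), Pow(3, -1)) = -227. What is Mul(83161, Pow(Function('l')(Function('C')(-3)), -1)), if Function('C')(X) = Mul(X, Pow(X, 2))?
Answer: Rational(-83161, 681) ≈ -122.12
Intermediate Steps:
Function('C')(X) = Pow(X, 3)
Function('l')(r) = -681 (Function('l')(r) = Mul(3, -227) = -681)
Mul(83161, Pow(Function('l')(Function('C')(-3)), -1)) = Mul(83161, Pow(-681, -1)) = Mul(83161, Rational(-1, 681)) = Rational(-83161, 681)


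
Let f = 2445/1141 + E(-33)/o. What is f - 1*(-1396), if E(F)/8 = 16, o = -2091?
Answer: 20463721/14637 ≈ 1398.1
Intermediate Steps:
E(F) = 128 (E(F) = 8*16 = 128)
f = 30469/14637 (f = 2445/1141 + 128/(-2091) = 2445*(1/1141) + 128*(-1/2091) = 15/7 - 128/2091 = 30469/14637 ≈ 2.0816)
f - 1*(-1396) = 30469/14637 - 1*(-1396) = 30469/14637 + 1396 = 20463721/14637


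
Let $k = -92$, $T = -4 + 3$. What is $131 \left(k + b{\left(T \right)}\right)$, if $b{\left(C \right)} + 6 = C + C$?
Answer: $-13100$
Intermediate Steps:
$T = -1$
$b{\left(C \right)} = -6 + 2 C$ ($b{\left(C \right)} = -6 + \left(C + C\right) = -6 + 2 C$)
$131 \left(k + b{\left(T \right)}\right) = 131 \left(-92 + \left(-6 + 2 \left(-1\right)\right)\right) = 131 \left(-92 - 8\right) = 131 \left(-100\right) = -13100$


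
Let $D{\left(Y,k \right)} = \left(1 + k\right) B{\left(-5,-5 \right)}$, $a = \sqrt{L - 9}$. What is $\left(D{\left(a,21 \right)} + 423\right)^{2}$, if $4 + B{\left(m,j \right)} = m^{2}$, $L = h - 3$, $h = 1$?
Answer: $783225$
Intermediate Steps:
$L = -2$ ($L = 1 - 3 = -2$)
$B{\left(m,j \right)} = -4 + m^{2}$
$a = i \sqrt{11}$ ($a = \sqrt{-2 - 9} = \sqrt{-11} = i \sqrt{11} \approx 3.3166 i$)
$D{\left(Y,k \right)} = 21 + 21 k$ ($D{\left(Y,k \right)} = \left(1 + k\right) \left(-4 + \left(-5\right)^{2}\right) = \left(1 + k\right) \left(-4 + 25\right) = \left(1 + k\right) 21 = 21 + 21 k$)
$\left(D{\left(a,21 \right)} + 423\right)^{2} = \left(\left(21 + 21 \cdot 21\right) + 423\right)^{2} = \left(\left(21 + 441\right) + 423\right)^{2} = \left(462 + 423\right)^{2} = 885^{2} = 783225$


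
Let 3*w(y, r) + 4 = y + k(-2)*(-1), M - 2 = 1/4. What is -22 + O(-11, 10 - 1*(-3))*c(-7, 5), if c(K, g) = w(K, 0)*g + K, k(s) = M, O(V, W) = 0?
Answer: -22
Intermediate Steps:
M = 9/4 (M = 2 + 1/4 = 2 + ¼ = 9/4 ≈ 2.2500)
k(s) = 9/4
w(y, r) = -25/12 + y/3 (w(y, r) = -4/3 + (y + (9/4)*(-1))/3 = -4/3 + (y - 9/4)/3 = -4/3 + (-9/4 + y)/3 = -4/3 + (-¾ + y/3) = -25/12 + y/3)
c(K, g) = K + g*(-25/12 + K/3) (c(K, g) = (-25/12 + K/3)*g + K = g*(-25/12 + K/3) + K = K + g*(-25/12 + K/3))
-22 + O(-11, 10 - 1*(-3))*c(-7, 5) = -22 + 0*(-7 + (1/12)*5*(-25 + 4*(-7))) = -22 + 0*(-7 + (1/12)*5*(-25 - 28)) = -22 + 0*(-7 + (1/12)*5*(-53)) = -22 + 0*(-7 - 265/12) = -22 + 0*(-349/12) = -22 + 0 = -22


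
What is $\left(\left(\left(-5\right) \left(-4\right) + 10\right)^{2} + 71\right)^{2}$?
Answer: $942841$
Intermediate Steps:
$\left(\left(\left(-5\right) \left(-4\right) + 10\right)^{2} + 71\right)^{2} = \left(\left(20 + 10\right)^{2} + 71\right)^{2} = \left(30^{2} + 71\right)^{2} = \left(900 + 71\right)^{2} = 971^{2} = 942841$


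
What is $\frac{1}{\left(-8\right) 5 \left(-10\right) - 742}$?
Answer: $- \frac{1}{342} \approx -0.002924$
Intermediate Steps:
$\frac{1}{\left(-8\right) 5 \left(-10\right) - 742} = \frac{1}{\left(-40\right) \left(-10\right) - 742} = \frac{1}{400 - 742} = \frac{1}{-342} = - \frac{1}{342}$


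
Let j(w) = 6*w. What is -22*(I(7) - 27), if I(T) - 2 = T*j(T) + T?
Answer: -6072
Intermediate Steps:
I(T) = 2 + T + 6*T² (I(T) = 2 + (T*(6*T) + T) = 2 + (6*T² + T) = 2 + (T + 6*T²) = 2 + T + 6*T²)
-22*(I(7) - 27) = -22*((2 + 7 + 6*7²) - 27) = -22*((2 + 7 + 6*49) - 27) = -22*((2 + 7 + 294) - 27) = -22*(303 - 27) = -22*276 = -6072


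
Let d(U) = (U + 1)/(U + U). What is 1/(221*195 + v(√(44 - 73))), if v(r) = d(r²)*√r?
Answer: 1/(43095 + 14*29^(¼)*√I/29) ≈ 2.3204e-5 - 4.0e-10*I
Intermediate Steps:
d(U) = (1 + U)/(2*U) (d(U) = (1 + U)/((2*U)) = (1 + U)*(1/(2*U)) = (1 + U)/(2*U))
v(r) = (1 + r²)/(2*r^(3/2)) (v(r) = ((1 + r²)/(2*(r²)))*√r = ((1 + r²)/(2*r²))*√r = (1 + r²)/(2*r^(3/2)))
1/(221*195 + v(√(44 - 73))) = 1/(221*195 + (1 + (√(44 - 73))²)/(2*(√(44 - 73))^(3/2))) = 1/(43095 + (1 + (√(-29))²)/(2*(√(-29))^(3/2))) = 1/(43095 + (1 + (I*√29)²)/(2*(I*√29)^(3/2))) = 1/(43095 + (29^(¼)*(-√I)/29)*(1 - 29)/2) = 1/(43095 + (½)*(29^(¼)*(-√I)/29)*(-28)) = 1/(43095 + 14*29^(¼)*√I/29)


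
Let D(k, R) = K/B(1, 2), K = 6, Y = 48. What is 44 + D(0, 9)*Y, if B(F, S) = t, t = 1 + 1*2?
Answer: 140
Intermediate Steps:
t = 3 (t = 1 + 2 = 3)
B(F, S) = 3
D(k, R) = 2 (D(k, R) = 6/3 = 6*(1/3) = 2)
44 + D(0, 9)*Y = 44 + 2*48 = 44 + 96 = 140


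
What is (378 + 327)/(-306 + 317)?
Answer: 705/11 ≈ 64.091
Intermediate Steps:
(378 + 327)/(-306 + 317) = 705/11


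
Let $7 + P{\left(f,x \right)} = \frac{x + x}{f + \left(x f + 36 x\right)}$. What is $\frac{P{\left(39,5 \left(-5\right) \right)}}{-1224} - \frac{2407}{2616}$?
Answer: $- \frac{111993217}{122475888} \approx -0.91441$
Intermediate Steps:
$P{\left(f,x \right)} = -7 + \frac{2 x}{f + 36 x + f x}$ ($P{\left(f,x \right)} = -7 + \frac{x + x}{f + \left(x f + 36 x\right)} = -7 + \frac{2 x}{f + \left(f x + 36 x\right)} = -7 + \frac{2 x}{f + \left(36 x + f x\right)} = -7 + \frac{2 x}{f + 36 x + f x}$)
$\frac{P{\left(39,5 \left(-5\right) \right)}}{-1224} - \frac{2407}{2616} = \frac{\frac{1}{39 + 36 \cdot 5 \left(-5\right) + 39 \cdot 5 \left(-5\right)} \left(- 250 \cdot 5 \left(-5\right) - 273 - 273 \cdot 5 \left(-5\right)\right)}{-1224} - \frac{2407}{2616} = \frac{\left(-250\right) \left(-25\right) - 273 - 273 \left(-25\right)}{39 + 36 \left(-25\right) + 39 \left(-25\right)} \left(- \frac{1}{1224}\right) - \frac{2407}{2616} = \frac{6250 - 273 + 6825}{39 - 900 - 975} \left(- \frac{1}{1224}\right) - \frac{2407}{2616} = \frac{1}{-1836} \cdot 12802 \left(- \frac{1}{1224}\right) - \frac{2407}{2616} = \left(- \frac{1}{1836}\right) 12802 \left(- \frac{1}{1224}\right) - \frac{2407}{2616} = \left(- \frac{6401}{918}\right) \left(- \frac{1}{1224}\right) - \frac{2407}{2616} = \frac{6401}{1123632} - \frac{2407}{2616} = - \frac{111993217}{122475888}$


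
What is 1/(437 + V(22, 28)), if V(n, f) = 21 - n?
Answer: 1/436 ≈ 0.0022936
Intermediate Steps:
1/(437 + V(22, 28)) = 1/(437 + (21 - 1*22)) = 1/(437 + (21 - 22)) = 1/(437 - 1) = 1/436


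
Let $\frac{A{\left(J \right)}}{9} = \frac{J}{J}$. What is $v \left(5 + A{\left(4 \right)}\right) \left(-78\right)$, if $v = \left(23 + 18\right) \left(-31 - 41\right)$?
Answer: $3223584$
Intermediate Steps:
$A{\left(J \right)} = 9$ ($A{\left(J \right)} = 9 \frac{J}{J} = 9 \cdot 1 = 9$)
$v = -2952$ ($v = 41 \left(-72\right) = -2952$)
$v \left(5 + A{\left(4 \right)}\right) \left(-78\right) = - 2952 \left(5 + 9\right) \left(-78\right) = \left(-2952\right) 14 \left(-78\right) = \left(-41328\right) \left(-78\right) = 3223584$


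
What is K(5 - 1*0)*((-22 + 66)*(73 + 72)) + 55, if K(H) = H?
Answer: 31955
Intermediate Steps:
K(5 - 1*0)*((-22 + 66)*(73 + 72)) + 55 = (5 - 1*0)*((-22 + 66)*(73 + 72)) + 55 = (5 + 0)*(44*145) + 55 = 5*6380 + 55 = 31900 + 55 = 31955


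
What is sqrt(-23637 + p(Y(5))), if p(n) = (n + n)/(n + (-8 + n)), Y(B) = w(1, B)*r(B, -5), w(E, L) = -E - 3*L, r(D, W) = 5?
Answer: I*sqrt(10423497)/21 ≈ 153.74*I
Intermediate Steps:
Y(B) = -5 - 15*B (Y(B) = (-1*1 - 3*B)*5 = (-1 - 3*B)*5 = -5 - 15*B)
p(n) = 2*n/(-8 + 2*n) (p(n) = (2*n)/(-8 + 2*n) = 2*n/(-8 + 2*n))
sqrt(-23637 + p(Y(5))) = sqrt(-23637 + (-5 - 15*5)/(-4 + (-5 - 15*5))) = sqrt(-23637 + (-5 - 75)/(-4 + (-5 - 75))) = sqrt(-23637 - 80/(-4 - 80)) = sqrt(-23637 - 80/(-84)) = sqrt(-23637 - 80*(-1/84)) = sqrt(-23637 + 20/21) = sqrt(-496357/21) = I*sqrt(10423497)/21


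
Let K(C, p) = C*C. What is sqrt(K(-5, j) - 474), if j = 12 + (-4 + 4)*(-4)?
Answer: I*sqrt(449) ≈ 21.19*I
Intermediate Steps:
j = 12 (j = 12 + 0*(-4) = 12 + 0 = 12)
K(C, p) = C**2
sqrt(K(-5, j) - 474) = sqrt((-5)**2 - 474) = sqrt(25 - 474) = sqrt(-449) = I*sqrt(449)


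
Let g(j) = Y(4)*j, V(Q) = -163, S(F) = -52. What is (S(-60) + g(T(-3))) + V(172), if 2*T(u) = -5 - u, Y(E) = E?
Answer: -219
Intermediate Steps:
T(u) = -5/2 - u/2 (T(u) = (-5 - u)/2 = -5/2 - u/2)
g(j) = 4*j
(S(-60) + g(T(-3))) + V(172) = (-52 + 4*(-5/2 - ½*(-3))) - 163 = (-52 + 4*(-5/2 + 3/2)) - 163 = (-52 + 4*(-1)) - 163 = (-52 - 4) - 163 = -56 - 163 = -219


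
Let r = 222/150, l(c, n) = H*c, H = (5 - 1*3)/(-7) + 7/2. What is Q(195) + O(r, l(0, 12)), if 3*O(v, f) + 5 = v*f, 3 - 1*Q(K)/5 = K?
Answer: -2885/3 ≈ -961.67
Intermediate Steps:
Q(K) = 15 - 5*K
H = 45/14 (H = (5 - 3)*(-⅐) + 7*(½) = 2*(-⅐) + 7/2 = -2/7 + 7/2 = 45/14 ≈ 3.2143)
l(c, n) = 45*c/14
r = 37/25 (r = 222*(1/150) = 37/25 ≈ 1.4800)
O(v, f) = -5/3 + f*v/3 (O(v, f) = -5/3 + (v*f)/3 = -5/3 + (f*v)/3 = -5/3 + f*v/3)
Q(195) + O(r, l(0, 12)) = (15 - 5*195) + (-5/3 + (⅓)*((45/14)*0)*(37/25)) = (15 - 975) + (-5/3 + (⅓)*0*(37/25)) = -960 + (-5/3 + 0) = -960 - 5/3 = -2885/3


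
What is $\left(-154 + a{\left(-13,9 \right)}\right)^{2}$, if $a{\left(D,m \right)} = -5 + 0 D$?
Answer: $25281$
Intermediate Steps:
$a{\left(D,m \right)} = -5$ ($a{\left(D,m \right)} = -5 + 0 = -5$)
$\left(-154 + a{\left(-13,9 \right)}\right)^{2} = \left(-154 - 5\right)^{2} = \left(-159\right)^{2} = 25281$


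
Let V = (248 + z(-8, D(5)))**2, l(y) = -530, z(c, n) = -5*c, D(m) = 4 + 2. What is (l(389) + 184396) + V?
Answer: 266810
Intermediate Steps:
D(m) = 6
V = 82944 (V = (248 - 5*(-8))**2 = (248 + 40)**2 = 288**2 = 82944)
(l(389) + 184396) + V = (-530 + 184396) + 82944 = 183866 + 82944 = 266810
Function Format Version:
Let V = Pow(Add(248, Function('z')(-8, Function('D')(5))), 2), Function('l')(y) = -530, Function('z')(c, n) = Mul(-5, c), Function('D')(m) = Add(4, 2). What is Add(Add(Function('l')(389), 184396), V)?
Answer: 266810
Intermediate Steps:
Function('D')(m) = 6
V = 82944 (V = Pow(Add(248, Mul(-5, -8)), 2) = Pow(Add(248, 40), 2) = Pow(288, 2) = 82944)
Add(Add(Function('l')(389), 184396), V) = Add(Add(-530, 184396), 82944) = Add(183866, 82944) = 266810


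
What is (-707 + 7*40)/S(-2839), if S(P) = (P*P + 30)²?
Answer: -427/64962810122401 ≈ -6.5730e-12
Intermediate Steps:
S(P) = (30 + P²)² (S(P) = (P² + 30)² = (30 + P²)²)
(-707 + 7*40)/S(-2839) = (-707 + 7*40)/((30 + (-2839)²)²) = (-707 + 280)/((30 + 8059921)²) = -427/(8059951²) = -427/64962810122401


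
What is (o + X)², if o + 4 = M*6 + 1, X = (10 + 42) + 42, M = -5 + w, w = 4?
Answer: 7225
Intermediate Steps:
M = -1 (M = -5 + 4 = -1)
X = 94 (X = 52 + 42 = 94)
o = -9 (o = -4 + (-1*6 + 1) = -4 + (-6 + 1) = -4 - 5 = -9)
(o + X)² = (-9 + 94)² = 85² = 7225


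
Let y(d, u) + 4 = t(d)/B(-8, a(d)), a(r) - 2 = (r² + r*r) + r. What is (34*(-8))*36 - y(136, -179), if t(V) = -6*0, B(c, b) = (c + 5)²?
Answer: -9788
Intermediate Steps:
a(r) = 2 + r + 2*r² (a(r) = 2 + ((r² + r*r) + r) = 2 + ((r² + r²) + r) = 2 + (2*r² + r) = 2 + (r + 2*r²) = 2 + r + 2*r²)
B(c, b) = (5 + c)²
t(V) = 0
y(d, u) = -4 (y(d, u) = -4 + 0/((5 - 8)²) = -4 + 0/((-3)²) = -4 + 0/9 = -4 + 0*(⅑) = -4 + 0 = -4)
(34*(-8))*36 - y(136, -179) = (34*(-8))*36 - 1*(-4) = -272*36 + 4 = -9792 + 4 = -9788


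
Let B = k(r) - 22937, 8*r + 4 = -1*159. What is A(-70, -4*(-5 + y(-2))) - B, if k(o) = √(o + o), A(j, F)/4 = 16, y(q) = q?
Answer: 23001 - I*√163/2 ≈ 23001.0 - 6.3836*I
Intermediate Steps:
r = -163/8 (r = -½ + (-1*159)/8 = -½ + (⅛)*(-159) = -½ - 159/8 = -163/8 ≈ -20.375)
A(j, F) = 64 (A(j, F) = 4*16 = 64)
k(o) = √2*√o (k(o) = √(2*o) = √2*√o)
B = -22937 + I*√163/2 (B = √2*√(-163/8) - 22937 = √2*(I*√326/4) - 22937 = I*√163/2 - 22937 = -22937 + I*√163/2 ≈ -22937.0 + 6.3836*I)
A(-70, -4*(-5 + y(-2))) - B = 64 - (-22937 + I*√163/2) = 64 + (22937 - I*√163/2) = 23001 - I*√163/2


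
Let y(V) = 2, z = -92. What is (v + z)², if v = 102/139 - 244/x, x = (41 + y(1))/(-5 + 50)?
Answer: 4292015471524/35724529 ≈ 1.2014e+5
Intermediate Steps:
x = 43/45 (x = (41 + 2)/(-5 + 50) = 43/45 ≈ 0.95556)
v = -1521834/5977 (v = 102/139 - 244/43/45 = 102*(1/139) - 244*45/43 = 102/139 - 10980/43 = -1521834/5977 ≈ -254.61)
(v + z)² = (-1521834/5977 - 92)² = (-2071718/5977)² = 4292015471524/35724529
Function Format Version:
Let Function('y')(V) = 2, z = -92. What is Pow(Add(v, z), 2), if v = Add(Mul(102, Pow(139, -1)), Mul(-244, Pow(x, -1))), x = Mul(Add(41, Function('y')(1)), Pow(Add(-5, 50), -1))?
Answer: Rational(4292015471524, 35724529) ≈ 1.2014e+5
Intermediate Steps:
x = Rational(43, 45) (x = Mul(Add(41, 2), Pow(Add(-5, 50), -1)) = Mul(43, Pow(45, -1)) = Mul(43, Rational(1, 45)) = Rational(43, 45) ≈ 0.95556)
v = Rational(-1521834, 5977) (v = Add(Mul(102, Pow(139, -1)), Mul(-244, Pow(Rational(43, 45), -1))) = Add(Mul(102, Rational(1, 139)), Mul(-244, Rational(45, 43))) = Add(Rational(102, 139), Rational(-10980, 43)) = Rational(-1521834, 5977) ≈ -254.61)
Pow(Add(v, z), 2) = Pow(Add(Rational(-1521834, 5977), -92), 2) = Pow(Rational(-2071718, 5977), 2) = Rational(4292015471524, 35724529)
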